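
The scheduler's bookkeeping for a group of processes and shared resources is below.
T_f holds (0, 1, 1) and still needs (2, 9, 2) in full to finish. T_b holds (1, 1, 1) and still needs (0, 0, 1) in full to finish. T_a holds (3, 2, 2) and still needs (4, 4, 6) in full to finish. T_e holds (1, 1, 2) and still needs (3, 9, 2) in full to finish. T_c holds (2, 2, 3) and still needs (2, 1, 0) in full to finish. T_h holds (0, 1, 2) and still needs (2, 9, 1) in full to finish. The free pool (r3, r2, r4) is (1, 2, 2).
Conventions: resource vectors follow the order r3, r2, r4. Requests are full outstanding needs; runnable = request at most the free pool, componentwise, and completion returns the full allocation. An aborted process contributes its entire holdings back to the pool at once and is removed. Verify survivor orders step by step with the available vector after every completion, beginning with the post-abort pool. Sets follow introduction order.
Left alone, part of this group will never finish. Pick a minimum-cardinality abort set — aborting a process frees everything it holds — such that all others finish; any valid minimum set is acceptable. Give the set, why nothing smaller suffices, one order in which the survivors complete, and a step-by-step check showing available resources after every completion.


Abort T_e and T_h.
Key observation: the deadlocked T_f becomes finishable only because T_e and T_h released (1, 2, 4); it completes at step 4 below.
Why nothing smaller works — every single abort fails: T_f alone leaves T_e blocked (short on r2); T_b alone leaves T_f blocked (short on r2); T_a alone leaves T_f blocked (short on r2); T_e alone leaves T_f blocked (short on r2); T_c alone leaves T_f blocked (short on r2); T_h alone leaves T_f blocked (short on r2).
One survivor order: T_b, T_c, T_a, T_f. Walking it through (post-abort pool first):
  pool = (2, 4, 6)
  T_b needs (0, 0, 1) <= (2, 4, 6) -> finishes; pool += (1, 1, 1) = (3, 5, 7)
  T_c needs (2, 1, 0) <= (3, 5, 7) -> finishes; pool += (2, 2, 3) = (5, 7, 10)
  T_a needs (4, 4, 6) <= (5, 7, 10) -> finishes; pool += (3, 2, 2) = (8, 9, 12)
  T_f needs (2, 9, 2) <= (8, 9, 12) -> finishes; pool += (0, 1, 1) = (8, 10, 13)


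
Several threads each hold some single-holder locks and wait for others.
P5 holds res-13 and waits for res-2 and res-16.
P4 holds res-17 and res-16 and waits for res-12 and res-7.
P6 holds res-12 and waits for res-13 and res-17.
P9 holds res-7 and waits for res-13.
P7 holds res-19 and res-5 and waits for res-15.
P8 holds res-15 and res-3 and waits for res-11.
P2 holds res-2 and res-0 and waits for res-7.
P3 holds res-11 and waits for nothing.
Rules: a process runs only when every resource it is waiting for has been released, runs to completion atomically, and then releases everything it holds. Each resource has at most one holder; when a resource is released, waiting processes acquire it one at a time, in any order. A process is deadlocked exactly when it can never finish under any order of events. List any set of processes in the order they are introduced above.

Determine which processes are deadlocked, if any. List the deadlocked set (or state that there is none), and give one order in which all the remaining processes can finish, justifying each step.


The deadlocked set is P5, P4, P6, P9 and P2.
Key observation: the wait chain closes on itself along P5 -> P4 -> P6 -> P5; P9 and P2 are caught in further circular waits.
The rest can finish in the order P3, P8, P7.
Step-by-step check:
  P3: no waits; runs immediately, freeing res-11
  P8 waits on res-11 — all released -> runs and releases res-15 and res-3
  P7 waits on res-15 — all released -> runs and releases res-19 and res-5


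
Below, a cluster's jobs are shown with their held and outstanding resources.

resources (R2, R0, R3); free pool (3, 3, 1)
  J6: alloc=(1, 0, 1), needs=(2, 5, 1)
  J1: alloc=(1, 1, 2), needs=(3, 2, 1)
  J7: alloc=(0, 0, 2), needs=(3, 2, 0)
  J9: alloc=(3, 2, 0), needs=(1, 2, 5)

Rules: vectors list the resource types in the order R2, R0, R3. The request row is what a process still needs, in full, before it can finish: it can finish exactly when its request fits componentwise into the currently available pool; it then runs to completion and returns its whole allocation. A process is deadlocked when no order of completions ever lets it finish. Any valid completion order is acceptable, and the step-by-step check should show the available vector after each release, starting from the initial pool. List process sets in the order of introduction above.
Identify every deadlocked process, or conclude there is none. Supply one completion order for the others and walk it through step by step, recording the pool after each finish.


Nothing here is deadlocked.
Key observation: the pool covers J1 at once, and every later process fits after earlier releases.
One completion order for the rest: J1, J7, J9, J6. Step-by-step check:
  pool = (3, 3, 1)
  J1: need (3, 2, 1) fits (3, 3, 1); releases (1, 1, 2), pool now (4, 4, 3)
  J7: need (3, 2, 0) fits (4, 4, 3); releases (0, 0, 2), pool now (4, 4, 5)
  J9: need (1, 2, 5) fits (4, 4, 5); releases (3, 2, 0), pool now (7, 6, 5)
  J6: need (2, 5, 1) fits (7, 6, 5); releases (1, 0, 1), pool now (8, 6, 6)


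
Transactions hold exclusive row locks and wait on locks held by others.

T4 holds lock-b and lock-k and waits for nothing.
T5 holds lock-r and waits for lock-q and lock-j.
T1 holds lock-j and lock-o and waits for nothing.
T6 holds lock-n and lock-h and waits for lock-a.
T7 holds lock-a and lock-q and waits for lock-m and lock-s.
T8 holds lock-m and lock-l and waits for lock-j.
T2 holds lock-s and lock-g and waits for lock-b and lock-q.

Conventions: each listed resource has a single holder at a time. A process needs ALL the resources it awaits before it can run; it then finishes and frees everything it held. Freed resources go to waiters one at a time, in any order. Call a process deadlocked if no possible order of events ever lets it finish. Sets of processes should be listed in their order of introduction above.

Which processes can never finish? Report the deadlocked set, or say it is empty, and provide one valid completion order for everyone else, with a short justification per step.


Deadlocked set: T5, T6, T7 and T2.
Key observation: nobody on the ring T7 -> T2 -> T7 can start until another member finishes, which never happens; T5 and T6 wait into the deadlock from upstream.
The rest can finish in the order T4, T1, T8.
Check, step by step:
  run T4 (it waits on nothing); releases lock-b and lock-k
  run T1 (it waits on nothing); releases lock-j and lock-o
  run T8 (all its waits — lock-j — are resolved); releases lock-m and lock-l


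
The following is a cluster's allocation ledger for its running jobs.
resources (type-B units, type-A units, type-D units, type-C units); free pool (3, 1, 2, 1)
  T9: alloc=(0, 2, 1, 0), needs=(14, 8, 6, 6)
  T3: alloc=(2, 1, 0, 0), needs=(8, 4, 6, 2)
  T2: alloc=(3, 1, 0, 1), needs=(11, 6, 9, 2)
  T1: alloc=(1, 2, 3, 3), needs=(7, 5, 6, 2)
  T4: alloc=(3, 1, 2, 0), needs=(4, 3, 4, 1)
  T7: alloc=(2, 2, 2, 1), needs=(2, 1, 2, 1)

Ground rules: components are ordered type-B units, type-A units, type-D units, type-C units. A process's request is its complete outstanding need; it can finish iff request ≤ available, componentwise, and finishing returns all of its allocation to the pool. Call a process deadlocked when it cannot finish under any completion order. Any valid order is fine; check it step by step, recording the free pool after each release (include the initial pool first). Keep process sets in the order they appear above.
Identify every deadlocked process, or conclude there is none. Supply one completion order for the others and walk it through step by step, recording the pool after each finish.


The deadlocked set is empty.
Key observation: T7 can run right away; the returned allocation unlocks the remaining processes in turn.
One completion order for the rest: T7, T4, T3, T1, T2, T9. Walking it through:
  pool = (3, 1, 2, 1)
  T7 needs (2, 1, 2, 1) <= (3, 1, 2, 1) -> finishes; pool += (2, 2, 2, 1) = (5, 3, 4, 2)
  T4 needs (4, 3, 4, 1) <= (5, 3, 4, 2) -> finishes; pool += (3, 1, 2, 0) = (8, 4, 6, 2)
  T3 needs (8, 4, 6, 2) <= (8, 4, 6, 2) -> finishes; pool += (2, 1, 0, 0) = (10, 5, 6, 2)
  T1 needs (7, 5, 6, 2) <= (10, 5, 6, 2) -> finishes; pool += (1, 2, 3, 3) = (11, 7, 9, 5)
  T2 needs (11, 6, 9, 2) <= (11, 7, 9, 5) -> finishes; pool += (3, 1, 0, 1) = (14, 8, 9, 6)
  T9 needs (14, 8, 6, 6) <= (14, 8, 9, 6) -> finishes; pool += (0, 2, 1, 0) = (14, 10, 10, 6)


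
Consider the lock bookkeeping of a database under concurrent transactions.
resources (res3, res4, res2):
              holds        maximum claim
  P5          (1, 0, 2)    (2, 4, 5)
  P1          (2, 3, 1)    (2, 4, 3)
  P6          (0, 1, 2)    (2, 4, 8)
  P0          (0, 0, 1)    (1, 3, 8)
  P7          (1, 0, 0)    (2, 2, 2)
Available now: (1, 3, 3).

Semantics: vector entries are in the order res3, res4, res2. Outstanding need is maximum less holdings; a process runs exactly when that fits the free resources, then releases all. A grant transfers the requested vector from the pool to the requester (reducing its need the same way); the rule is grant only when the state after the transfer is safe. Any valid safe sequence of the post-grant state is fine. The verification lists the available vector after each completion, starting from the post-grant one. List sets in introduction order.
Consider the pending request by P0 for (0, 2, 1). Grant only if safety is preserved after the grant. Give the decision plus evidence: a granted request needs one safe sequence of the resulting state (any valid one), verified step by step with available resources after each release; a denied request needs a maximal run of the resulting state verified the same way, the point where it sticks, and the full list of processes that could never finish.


DENY: after the grant no complete ordering would exist.
Key observation: the wall is res2: completing P1, P5, P7 brings the pool only to (5, 4, 5), and all the rest need more.
After a pretend grant, a maximal execution: P1, P5, P7 — then nothing else fits. Verifying each step:
  pool = (1, 1, 2)
  P1: need (0, 1, 2) fits (1, 1, 2); releases (2, 3, 1), pool now (3, 4, 3)
  P5: need (1, 4, 3) fits (3, 4, 3); releases (1, 0, 2), pool now (4, 4, 5)
  P7: need (1, 2, 2) fits (4, 4, 5); releases (1, 0, 0), pool now (5, 4, 5)
  P6 cannot run: need (2, 3, 6) vs free (5, 4, 5) (insufficient res2)
  P0 cannot run: need (1, 1, 6) vs free (5, 4, 5) (insufficient res2)
Post-grant, the permanently blocked set is P6 and P0.


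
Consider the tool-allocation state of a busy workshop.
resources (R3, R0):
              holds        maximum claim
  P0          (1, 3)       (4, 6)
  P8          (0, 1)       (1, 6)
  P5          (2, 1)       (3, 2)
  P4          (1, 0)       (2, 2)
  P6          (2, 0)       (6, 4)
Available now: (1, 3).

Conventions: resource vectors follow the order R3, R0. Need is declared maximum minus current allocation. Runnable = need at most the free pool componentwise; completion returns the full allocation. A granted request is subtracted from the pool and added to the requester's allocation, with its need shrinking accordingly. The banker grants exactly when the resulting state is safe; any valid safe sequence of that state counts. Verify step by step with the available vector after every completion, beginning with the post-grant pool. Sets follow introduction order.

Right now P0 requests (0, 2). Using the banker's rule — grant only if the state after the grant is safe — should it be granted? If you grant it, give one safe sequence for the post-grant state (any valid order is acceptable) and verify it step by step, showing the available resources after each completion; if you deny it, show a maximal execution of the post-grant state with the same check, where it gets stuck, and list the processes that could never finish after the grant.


GRANT. The post-grant state is safe; one safe sequence: P5, P0, P8, P4, P6.
Key observation: (1, 1) free after granting still covers P5 first, and each release covers the next.
Check on the post-grant state, step by step:
  pool = (1, 1)
  P5: need (1, 1) fits (1, 1); releases (2, 1), pool now (3, 2)
  P0: need (3, 1) fits (3, 2); releases (1, 5), pool now (4, 7)
  P8: need (1, 5) fits (4, 7); releases (0, 1), pool now (4, 8)
  P4: need (1, 2) fits (4, 8); releases (1, 0), pool now (5, 8)
  P6: need (4, 4) fits (5, 8); releases (2, 0), pool now (7, 8)


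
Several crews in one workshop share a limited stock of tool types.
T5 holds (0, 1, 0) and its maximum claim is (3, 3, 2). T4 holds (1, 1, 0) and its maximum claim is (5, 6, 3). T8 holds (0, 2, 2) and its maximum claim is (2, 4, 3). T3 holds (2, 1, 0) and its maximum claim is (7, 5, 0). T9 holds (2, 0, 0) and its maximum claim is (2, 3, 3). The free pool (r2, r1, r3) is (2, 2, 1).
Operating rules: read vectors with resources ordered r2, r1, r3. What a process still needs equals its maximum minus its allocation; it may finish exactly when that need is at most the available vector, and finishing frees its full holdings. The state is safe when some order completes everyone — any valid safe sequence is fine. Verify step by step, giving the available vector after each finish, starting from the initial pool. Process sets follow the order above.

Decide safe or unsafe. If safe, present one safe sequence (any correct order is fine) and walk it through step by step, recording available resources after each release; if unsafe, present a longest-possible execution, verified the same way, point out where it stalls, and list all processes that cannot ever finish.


The state is SAFE; one workable sequence: T8, T9, T5, T4, T3.
Key observation: the order's first zero-slack moment is T8 ((2, 2, 1) needed, (2, 2, 1) free — a requested resource with nothing to spare).
Verifying each step:
  pool = (2, 2, 1)
  run T8 (needs (2, 2, 1), free (2, 2, 1)); after release of (0, 2, 2) the pool is (2, 4, 3)
  run T9 (needs (0, 3, 3), free (2, 4, 3)); after release of (2, 0, 0) the pool is (4, 4, 3)
  run T5 (needs (3, 2, 2), free (4, 4, 3)); after release of (0, 1, 0) the pool is (4, 5, 3)
  run T4 (needs (4, 5, 3), free (4, 5, 3)); after release of (1, 1, 0) the pool is (5, 6, 3)
  run T3 (needs (5, 4, 0), free (5, 6, 3)); after release of (2, 1, 0) the pool is (7, 7, 3)


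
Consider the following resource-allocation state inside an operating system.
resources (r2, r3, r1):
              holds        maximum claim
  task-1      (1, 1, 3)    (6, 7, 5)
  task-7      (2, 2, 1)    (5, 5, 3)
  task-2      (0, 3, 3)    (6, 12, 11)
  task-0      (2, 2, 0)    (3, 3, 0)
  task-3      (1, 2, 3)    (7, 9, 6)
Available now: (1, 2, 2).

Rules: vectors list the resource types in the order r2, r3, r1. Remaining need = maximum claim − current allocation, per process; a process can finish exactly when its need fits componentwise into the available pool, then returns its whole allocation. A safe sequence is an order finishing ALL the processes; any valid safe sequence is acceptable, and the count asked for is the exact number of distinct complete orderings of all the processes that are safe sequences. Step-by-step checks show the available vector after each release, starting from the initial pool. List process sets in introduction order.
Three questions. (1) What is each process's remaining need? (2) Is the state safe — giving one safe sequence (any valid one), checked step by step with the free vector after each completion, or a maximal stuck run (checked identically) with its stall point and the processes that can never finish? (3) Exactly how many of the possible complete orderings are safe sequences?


(1) Outstanding need per process (order r2, r3, r1):
  task-1: (5, 6, 2)
  task-7: (3, 3, 2)
  task-2: (6, 9, 8)
  task-0: (1, 1, 0)
  task-3: (6, 7, 3)
(2) SAFE, for example via the order task-0, task-7, task-1, task-3, task-2.
Key observation: the first exact fit in this order is task-0 — it needs (1, 1, 0) with (1, 2, 2) free, meeting a requested resource to the last unit.
Walking it through:
  pool = (1, 2, 2)
  task-0 needs (1, 1, 0) <= (1, 2, 2) -> finishes; pool += (2, 2, 0) = (3, 4, 2)
  task-7 needs (3, 3, 2) <= (3, 4, 2) -> finishes; pool += (2, 2, 1) = (5, 6, 3)
  task-1 needs (5, 6, 2) <= (5, 6, 3) -> finishes; pool += (1, 1, 3) = (6, 7, 6)
  task-3 needs (6, 7, 3) <= (6, 7, 6) -> finishes; pool += (1, 2, 3) = (7, 9, 9)
  task-2 needs (6, 9, 8) <= (7, 9, 9) -> finishes; pool += (0, 3, 3) = (7, 12, 12)
(3) Exactly 1 of the possible complete orderings is a safe sequence.


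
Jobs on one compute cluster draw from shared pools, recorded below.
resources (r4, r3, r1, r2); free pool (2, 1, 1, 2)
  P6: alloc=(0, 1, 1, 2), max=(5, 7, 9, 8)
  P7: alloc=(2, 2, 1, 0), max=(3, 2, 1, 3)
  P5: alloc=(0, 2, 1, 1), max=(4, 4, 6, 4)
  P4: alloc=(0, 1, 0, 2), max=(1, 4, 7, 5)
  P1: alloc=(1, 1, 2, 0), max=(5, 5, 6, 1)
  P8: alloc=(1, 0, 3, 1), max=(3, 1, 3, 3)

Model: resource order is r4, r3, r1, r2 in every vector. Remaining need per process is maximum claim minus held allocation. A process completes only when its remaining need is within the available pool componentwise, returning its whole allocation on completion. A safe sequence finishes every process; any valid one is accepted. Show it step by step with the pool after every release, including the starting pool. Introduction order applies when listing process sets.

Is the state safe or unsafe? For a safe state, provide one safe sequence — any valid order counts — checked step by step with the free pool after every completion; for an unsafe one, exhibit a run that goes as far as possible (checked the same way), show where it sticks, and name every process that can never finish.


SAFE. One safe sequence: P8, P7, P5, P1, P4, P6.
Key observation: the order's first zero-slack moment is P8 ((2, 1, 0, 2) needed, (2, 1, 1, 2) free — a requested resource with nothing to spare).
Check, step by step:
  pool = (2, 1, 1, 2)
  P8: need (2, 1, 0, 2) fits (2, 1, 1, 2); releases (1, 0, 3, 1), pool now (3, 1, 4, 3)
  P7: need (1, 0, 0, 3) fits (3, 1, 4, 3); releases (2, 2, 1, 0), pool now (5, 3, 5, 3)
  P5: need (4, 2, 5, 3) fits (5, 3, 5, 3); releases (0, 2, 1, 1), pool now (5, 5, 6, 4)
  P1: need (4, 4, 4, 1) fits (5, 5, 6, 4); releases (1, 1, 2, 0), pool now (6, 6, 8, 4)
  P4: need (1, 3, 7, 3) fits (6, 6, 8, 4); releases (0, 1, 0, 2), pool now (6, 7, 8, 6)
  P6: need (5, 6, 8, 6) fits (6, 7, 8, 6); releases (0, 1, 1, 2), pool now (6, 8, 9, 8)


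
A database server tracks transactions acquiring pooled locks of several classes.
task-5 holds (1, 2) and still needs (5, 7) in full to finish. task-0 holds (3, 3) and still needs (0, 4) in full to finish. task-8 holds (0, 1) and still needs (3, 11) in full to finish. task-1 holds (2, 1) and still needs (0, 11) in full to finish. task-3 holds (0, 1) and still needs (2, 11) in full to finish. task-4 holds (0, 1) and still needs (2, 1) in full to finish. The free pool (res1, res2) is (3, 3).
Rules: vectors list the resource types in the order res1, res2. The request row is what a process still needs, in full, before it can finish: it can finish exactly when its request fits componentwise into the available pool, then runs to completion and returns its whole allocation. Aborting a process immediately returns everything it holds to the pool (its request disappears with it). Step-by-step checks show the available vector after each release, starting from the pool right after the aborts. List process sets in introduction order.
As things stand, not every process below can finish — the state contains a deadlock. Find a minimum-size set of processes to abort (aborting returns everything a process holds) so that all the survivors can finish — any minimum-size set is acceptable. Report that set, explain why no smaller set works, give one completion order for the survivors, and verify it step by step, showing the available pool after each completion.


Abort task-8 and task-1.
Key observation: the deadlocked task-3 becomes finishable only because task-8 and task-1 released (2, 2); it completes at step 4 below.
Minimality, checking each single-abort alternative: task-5 alone leaves task-8 blocked (short on res2); task-0 alone leaves task-8 blocked (short on res2); task-8 alone leaves task-1 blocked (short on res2); task-1 alone leaves task-8 blocked (short on res2); task-3 alone leaves task-8 blocked (short on res2); task-4 alone leaves task-8 blocked (short on res2).
One survivor order: task-4, task-0, task-5, task-3. Step-by-step check (post-abort pool first):
  pool = (5, 5)
  run task-4 (needs (2, 1), free (5, 5)); after release of (0, 1) the pool is (5, 6)
  run task-0 (needs (0, 4), free (5, 6)); after release of (3, 3) the pool is (8, 9)
  run task-5 (needs (5, 7), free (8, 9)); after release of (1, 2) the pool is (9, 11)
  run task-3 (needs (2, 11), free (9, 11)); after release of (0, 1) the pool is (9, 12)


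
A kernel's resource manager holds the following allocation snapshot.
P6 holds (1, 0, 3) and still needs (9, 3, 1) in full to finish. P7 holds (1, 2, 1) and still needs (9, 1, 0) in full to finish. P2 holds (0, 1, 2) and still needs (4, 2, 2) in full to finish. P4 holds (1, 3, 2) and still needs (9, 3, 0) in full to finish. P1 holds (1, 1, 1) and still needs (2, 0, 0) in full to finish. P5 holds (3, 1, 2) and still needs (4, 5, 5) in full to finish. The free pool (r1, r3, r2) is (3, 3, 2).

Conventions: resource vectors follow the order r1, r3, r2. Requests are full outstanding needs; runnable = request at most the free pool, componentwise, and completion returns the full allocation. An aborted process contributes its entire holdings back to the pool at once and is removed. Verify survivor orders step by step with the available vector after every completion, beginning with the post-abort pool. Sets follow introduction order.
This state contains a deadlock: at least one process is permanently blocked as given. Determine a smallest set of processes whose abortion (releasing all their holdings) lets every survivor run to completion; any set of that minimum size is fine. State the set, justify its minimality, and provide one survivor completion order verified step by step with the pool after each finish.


Abort P6 and P7.
Key observation: the deadlocked P4 becomes finishable only because P6 and P7 released (2, 2, 4); it completes at step 4 below.
Why nothing smaller works — every single abort fails: P6 alone leaves P7 blocked (short on r1); P7 alone leaves P6 blocked (short on r1); P2 alone leaves P6 blocked (short on r1); P4 alone leaves P6 blocked (short on r1); P1 alone leaves P6 blocked (short on r1); P5 alone leaves P6 blocked (short on r1).
One survivor order: P1, P5, P2, P4. Check, step by step (post-abort pool first):
  pool = (5, 5, 6)
  P1: need (2, 0, 0) fits (5, 5, 6); releases (1, 1, 1), pool now (6, 6, 7)
  P5: need (4, 5, 5) fits (6, 6, 7); releases (3, 1, 2), pool now (9, 7, 9)
  P2: need (4, 2, 2) fits (9, 7, 9); releases (0, 1, 2), pool now (9, 8, 11)
  P4: need (9, 3, 0) fits (9, 8, 11); releases (1, 3, 2), pool now (10, 11, 13)


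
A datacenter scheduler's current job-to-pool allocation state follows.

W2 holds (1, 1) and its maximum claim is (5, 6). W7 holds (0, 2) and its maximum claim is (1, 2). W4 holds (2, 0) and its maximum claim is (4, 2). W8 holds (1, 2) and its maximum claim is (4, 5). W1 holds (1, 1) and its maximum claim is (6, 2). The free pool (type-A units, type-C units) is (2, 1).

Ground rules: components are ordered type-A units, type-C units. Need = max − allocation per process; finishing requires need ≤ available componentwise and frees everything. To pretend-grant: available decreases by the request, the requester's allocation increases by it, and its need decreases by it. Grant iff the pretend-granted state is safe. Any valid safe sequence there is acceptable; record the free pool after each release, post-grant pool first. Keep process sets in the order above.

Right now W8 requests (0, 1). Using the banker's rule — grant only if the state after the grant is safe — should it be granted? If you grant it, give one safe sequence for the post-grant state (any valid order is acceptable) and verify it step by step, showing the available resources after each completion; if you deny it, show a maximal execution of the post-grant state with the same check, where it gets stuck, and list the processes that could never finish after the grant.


GRANT. The post-grant state is safe; one safe sequence: W7, W4, W8, W2, W1.
Key observation: the transfer keeps a workable pool ((2, 0)); W7 starts the safe sequence.
Check on the post-grant state, step by step:
  pool = (2, 0)
  run W7 (needs (1, 0), free (2, 0)); after release of (0, 2) the pool is (2, 2)
  run W4 (needs (2, 2), free (2, 2)); after release of (2, 0) the pool is (4, 2)
  run W8 (needs (3, 2), free (4, 2)); after release of (1, 3) the pool is (5, 5)
  run W2 (needs (4, 5), free (5, 5)); after release of (1, 1) the pool is (6, 6)
  run W1 (needs (5, 1), free (6, 6)); after release of (1, 1) the pool is (7, 7)


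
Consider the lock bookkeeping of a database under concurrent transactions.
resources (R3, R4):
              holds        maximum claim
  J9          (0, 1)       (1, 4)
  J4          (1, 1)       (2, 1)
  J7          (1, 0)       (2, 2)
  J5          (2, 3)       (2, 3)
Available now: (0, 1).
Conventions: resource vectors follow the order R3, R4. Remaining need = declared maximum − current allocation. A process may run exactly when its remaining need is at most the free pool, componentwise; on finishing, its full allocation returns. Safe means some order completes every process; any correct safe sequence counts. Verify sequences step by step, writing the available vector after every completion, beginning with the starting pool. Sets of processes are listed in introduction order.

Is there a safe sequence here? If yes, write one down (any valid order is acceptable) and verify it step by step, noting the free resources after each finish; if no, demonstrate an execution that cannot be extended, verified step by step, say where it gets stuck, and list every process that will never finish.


SAFE — a valid safe sequence is J5, J4, J9, J7.
Key observation: the order never hits an exact fit; J4 is the first step at the minimum slack of 1 on its requested resources ((1, 0), (2, 4) free).
Check, step by step:
  pool = (0, 1)
  run J5 (needs (0, 0), free (0, 1)); after release of (2, 3) the pool is (2, 4)
  run J4 (needs (1, 0), free (2, 4)); after release of (1, 1) the pool is (3, 5)
  run J9 (needs (1, 3), free (3, 5)); after release of (0, 1) the pool is (3, 6)
  run J7 (needs (1, 2), free (3, 6)); after release of (1, 0) the pool is (4, 6)


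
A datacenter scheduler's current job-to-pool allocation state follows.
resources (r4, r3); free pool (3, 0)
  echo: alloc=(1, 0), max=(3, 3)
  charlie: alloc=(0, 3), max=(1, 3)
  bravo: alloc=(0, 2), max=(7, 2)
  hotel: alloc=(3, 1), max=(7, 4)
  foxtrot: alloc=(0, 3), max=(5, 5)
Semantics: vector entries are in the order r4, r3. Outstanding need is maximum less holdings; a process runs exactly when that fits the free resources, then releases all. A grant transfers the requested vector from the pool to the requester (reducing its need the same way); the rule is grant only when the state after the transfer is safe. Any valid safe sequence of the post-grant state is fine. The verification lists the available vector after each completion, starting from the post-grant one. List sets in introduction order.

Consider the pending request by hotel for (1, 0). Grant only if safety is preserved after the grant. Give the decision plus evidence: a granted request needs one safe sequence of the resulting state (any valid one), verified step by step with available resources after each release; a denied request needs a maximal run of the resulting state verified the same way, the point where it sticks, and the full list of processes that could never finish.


GRANT: granting preserves safety; a valid post-grant sequence is charlie, echo, hotel, foxtrot, bravo.
Key observation: the grant leaves (2, 0) free — enough for charlie, whose release restarts the cascade.
Check on the post-grant state, step by step:
  pool = (2, 0)
  charlie: need (1, 0) fits (2, 0); releases (0, 3), pool now (2, 3)
  echo: need (2, 3) fits (2, 3); releases (1, 0), pool now (3, 3)
  hotel: need (3, 3) fits (3, 3); releases (4, 1), pool now (7, 4)
  foxtrot: need (5, 2) fits (7, 4); releases (0, 3), pool now (7, 7)
  bravo: need (7, 0) fits (7, 7); releases (0, 2), pool now (7, 9)


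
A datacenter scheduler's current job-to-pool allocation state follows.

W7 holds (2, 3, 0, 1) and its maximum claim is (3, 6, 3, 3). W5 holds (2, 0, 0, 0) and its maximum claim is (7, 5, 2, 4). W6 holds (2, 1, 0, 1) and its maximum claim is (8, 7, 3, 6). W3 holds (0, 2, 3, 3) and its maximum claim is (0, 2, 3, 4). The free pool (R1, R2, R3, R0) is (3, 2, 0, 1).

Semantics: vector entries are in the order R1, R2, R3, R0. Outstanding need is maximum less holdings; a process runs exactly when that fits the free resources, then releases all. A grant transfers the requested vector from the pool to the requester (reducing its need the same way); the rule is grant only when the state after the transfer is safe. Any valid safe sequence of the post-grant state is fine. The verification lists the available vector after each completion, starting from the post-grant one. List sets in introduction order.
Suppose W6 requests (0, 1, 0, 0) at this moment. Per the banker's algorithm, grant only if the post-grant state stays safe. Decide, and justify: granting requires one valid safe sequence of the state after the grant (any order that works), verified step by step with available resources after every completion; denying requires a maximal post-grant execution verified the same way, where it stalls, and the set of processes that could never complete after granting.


GRANT. The post-grant state is safe; one safe sequence: W3, W7, W5, W6.
Key observation: the grant leaves (3, 1, 0, 1) free — enough for W3, whose release restarts the cascade.
Step-by-step check of the post-grant state:
  pool = (3, 1, 0, 1)
  run W3 (needs (0, 0, 0, 1), free (3, 1, 0, 1)); after release of (0, 2, 3, 3) the pool is (3, 3, 3, 4)
  run W7 (needs (1, 3, 3, 2), free (3, 3, 3, 4)); after release of (2, 3, 0, 1) the pool is (5, 6, 3, 5)
  run W5 (needs (5, 5, 2, 4), free (5, 6, 3, 5)); after release of (2, 0, 0, 0) the pool is (7, 6, 3, 5)
  run W6 (needs (6, 5, 3, 5), free (7, 6, 3, 5)); after release of (2, 2, 0, 1) the pool is (9, 8, 3, 6)


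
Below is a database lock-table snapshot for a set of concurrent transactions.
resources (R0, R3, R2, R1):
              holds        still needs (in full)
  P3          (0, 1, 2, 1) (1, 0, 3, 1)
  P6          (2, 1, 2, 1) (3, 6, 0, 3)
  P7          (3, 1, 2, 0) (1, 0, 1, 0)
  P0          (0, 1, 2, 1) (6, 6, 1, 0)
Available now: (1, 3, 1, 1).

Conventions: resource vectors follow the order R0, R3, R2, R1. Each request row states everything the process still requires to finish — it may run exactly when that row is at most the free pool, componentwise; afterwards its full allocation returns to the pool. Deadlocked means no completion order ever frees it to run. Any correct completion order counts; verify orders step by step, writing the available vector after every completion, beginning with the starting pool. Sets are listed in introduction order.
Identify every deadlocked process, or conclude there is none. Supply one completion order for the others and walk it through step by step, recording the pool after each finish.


The deadlocked set is P6 and P0.
Key observation: the pool after P7, P3 is (4, 5, 5, 2); every surviving request exceeds it in R3, so progress ends there.
A valid finishing order for the others: P7, P3. Verifying each step:
  pool = (1, 3, 1, 1)
  P7 needs (1, 0, 1, 0) <= (1, 3, 1, 1) -> finishes; pool += (3, 1, 2, 0) = (4, 4, 3, 1)
  P3 needs (1, 0, 3, 1) <= (4, 4, 3, 1) -> finishes; pool += (0, 1, 2, 1) = (4, 5, 5, 2)
The stuck group stays short no matter what:
  P6 cannot run: need (3, 6, 0, 3) vs free (4, 5, 5, 2) (insufficient R3 and R1)
  P0 cannot run: need (6, 6, 1, 0) vs free (4, 5, 5, 2) (insufficient R0 and R3)


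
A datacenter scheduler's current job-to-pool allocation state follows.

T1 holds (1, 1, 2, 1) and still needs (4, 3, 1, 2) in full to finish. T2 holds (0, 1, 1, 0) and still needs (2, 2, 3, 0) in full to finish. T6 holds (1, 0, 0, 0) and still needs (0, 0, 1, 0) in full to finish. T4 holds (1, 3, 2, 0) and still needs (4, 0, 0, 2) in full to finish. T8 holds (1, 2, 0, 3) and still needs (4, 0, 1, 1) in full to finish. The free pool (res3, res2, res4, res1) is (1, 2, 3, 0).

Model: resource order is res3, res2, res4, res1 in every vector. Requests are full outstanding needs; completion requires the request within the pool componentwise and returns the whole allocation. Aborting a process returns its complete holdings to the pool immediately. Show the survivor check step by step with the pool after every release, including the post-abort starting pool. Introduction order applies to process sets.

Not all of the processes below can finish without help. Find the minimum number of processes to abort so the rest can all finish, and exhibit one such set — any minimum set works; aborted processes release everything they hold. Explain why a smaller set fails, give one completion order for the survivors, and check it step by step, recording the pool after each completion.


Abort T1 and T4.
Key observation: the returned (2, 4, 4, 1) from T1 and T4 is what brings T8 — unrunnable before, under any order — into play at step 3.
No one abort is enough; case by case: T1 alone leaves T4 blocked (short on res3 and res1); T2 alone leaves T1 blocked (short on res3 and res1); T6 alone leaves T1 blocked (short on res3 and res1); T4 alone leaves T1 blocked (short on res3 and res1); T8 alone leaves T1 blocked (short on res3).
Survivors finish in the order: T6, T2, T8. Walking it through (pool after the aborts first):
  pool = (3, 6, 7, 1)
  run T6 (needs (0, 0, 1, 0), free (3, 6, 7, 1)); after release of (1, 0, 0, 0) the pool is (4, 6, 7, 1)
  run T2 (needs (2, 2, 3, 0), free (4, 6, 7, 1)); after release of (0, 1, 1, 0) the pool is (4, 7, 8, 1)
  run T8 (needs (4, 0, 1, 1), free (4, 7, 8, 1)); after release of (1, 2, 0, 3) the pool is (5, 9, 8, 4)


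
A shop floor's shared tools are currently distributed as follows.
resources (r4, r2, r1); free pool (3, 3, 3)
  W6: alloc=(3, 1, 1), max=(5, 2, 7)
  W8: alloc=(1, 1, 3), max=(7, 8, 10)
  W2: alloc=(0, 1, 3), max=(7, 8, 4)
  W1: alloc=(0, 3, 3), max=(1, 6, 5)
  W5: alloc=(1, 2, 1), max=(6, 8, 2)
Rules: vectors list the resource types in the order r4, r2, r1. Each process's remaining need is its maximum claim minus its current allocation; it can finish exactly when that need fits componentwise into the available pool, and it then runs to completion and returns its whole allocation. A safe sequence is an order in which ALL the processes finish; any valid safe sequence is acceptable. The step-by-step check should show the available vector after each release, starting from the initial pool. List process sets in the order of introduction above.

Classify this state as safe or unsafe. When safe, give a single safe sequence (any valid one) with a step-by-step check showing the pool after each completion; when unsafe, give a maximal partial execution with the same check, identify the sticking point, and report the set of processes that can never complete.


SAFE, for example via the order W1, W6, W5, W2, W8.
Key observation: reading the order forward, W1 is the first process whose need (1, 3, 2) meets the free pool (3, 3, 3) exactly on a resource it requests.
Check, step by step:
  pool = (3, 3, 3)
  run W1 (needs (1, 3, 2), free (3, 3, 3)); after release of (0, 3, 3) the pool is (3, 6, 6)
  run W6 (needs (2, 1, 6), free (3, 6, 6)); after release of (3, 1, 1) the pool is (6, 7, 7)
  run W5 (needs (5, 6, 1), free (6, 7, 7)); after release of (1, 2, 1) the pool is (7, 9, 8)
  run W2 (needs (7, 7, 1), free (7, 9, 8)); after release of (0, 1, 3) the pool is (7, 10, 11)
  run W8 (needs (6, 7, 7), free (7, 10, 11)); after release of (1, 1, 3) the pool is (8, 11, 14)


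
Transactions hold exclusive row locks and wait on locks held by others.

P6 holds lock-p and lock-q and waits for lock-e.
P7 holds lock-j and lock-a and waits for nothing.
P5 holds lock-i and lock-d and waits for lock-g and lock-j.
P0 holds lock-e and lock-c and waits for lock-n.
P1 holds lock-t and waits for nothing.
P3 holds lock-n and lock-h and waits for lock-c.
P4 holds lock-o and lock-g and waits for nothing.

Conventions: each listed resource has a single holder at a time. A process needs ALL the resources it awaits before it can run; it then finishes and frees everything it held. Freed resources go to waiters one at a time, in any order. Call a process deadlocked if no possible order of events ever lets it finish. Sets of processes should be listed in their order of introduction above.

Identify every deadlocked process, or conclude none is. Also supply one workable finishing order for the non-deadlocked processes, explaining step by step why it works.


Deadlocked set: P6, P0 and P3.
Key observation: along P0 -> P3 -> P0, each member waits on what the next one holds — a deadlock; P6 waits into the deadlock from upstream.
A valid finishing order for the others: P7, P1, P4, P5.
Check, step by step:
  P7: no waits; runs immediately, freeing lock-j and lock-a
  P1: no waits; runs immediately, freeing lock-t
  P4: no waits; runs immediately, freeing lock-o and lock-g
  P5: everything it awaited (lock-g and lock-j) is free; runs, freeing lock-i and lock-d


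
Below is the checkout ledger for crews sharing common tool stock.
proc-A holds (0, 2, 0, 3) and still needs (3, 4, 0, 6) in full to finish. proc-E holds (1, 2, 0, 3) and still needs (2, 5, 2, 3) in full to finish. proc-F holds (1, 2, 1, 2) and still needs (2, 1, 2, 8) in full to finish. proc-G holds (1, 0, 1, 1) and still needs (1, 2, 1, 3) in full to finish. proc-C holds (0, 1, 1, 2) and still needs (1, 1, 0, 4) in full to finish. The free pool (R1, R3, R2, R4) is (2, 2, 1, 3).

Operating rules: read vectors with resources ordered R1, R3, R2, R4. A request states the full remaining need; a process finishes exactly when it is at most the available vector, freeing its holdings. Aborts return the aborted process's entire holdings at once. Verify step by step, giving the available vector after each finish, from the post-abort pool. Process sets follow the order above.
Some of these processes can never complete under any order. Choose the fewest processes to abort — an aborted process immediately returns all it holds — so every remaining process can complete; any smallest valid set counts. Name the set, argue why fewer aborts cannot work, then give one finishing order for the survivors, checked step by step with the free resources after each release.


Minimum abort set: proc-E.
Key observation: the returned (1, 2, 0, 3) from proc-E is what brings proc-A — unrunnable before, under any order — into play at step 2.
Minimality: the empty abort set fails — the state is deadlocked as it stands.
One survivor order: proc-G, proc-A, proc-C, proc-F. Check, step by step (post-abort pool first):
  pool = (3, 4, 1, 6)
  run proc-G (needs (1, 2, 1, 3), free (3, 4, 1, 6)); after release of (1, 0, 1, 1) the pool is (4, 4, 2, 7)
  run proc-A (needs (3, 4, 0, 6), free (4, 4, 2, 7)); after release of (0, 2, 0, 3) the pool is (4, 6, 2, 10)
  run proc-C (needs (1, 1, 0, 4), free (4, 6, 2, 10)); after release of (0, 1, 1, 2) the pool is (4, 7, 3, 12)
  run proc-F (needs (2, 1, 2, 8), free (4, 7, 3, 12)); after release of (1, 2, 1, 2) the pool is (5, 9, 4, 14)


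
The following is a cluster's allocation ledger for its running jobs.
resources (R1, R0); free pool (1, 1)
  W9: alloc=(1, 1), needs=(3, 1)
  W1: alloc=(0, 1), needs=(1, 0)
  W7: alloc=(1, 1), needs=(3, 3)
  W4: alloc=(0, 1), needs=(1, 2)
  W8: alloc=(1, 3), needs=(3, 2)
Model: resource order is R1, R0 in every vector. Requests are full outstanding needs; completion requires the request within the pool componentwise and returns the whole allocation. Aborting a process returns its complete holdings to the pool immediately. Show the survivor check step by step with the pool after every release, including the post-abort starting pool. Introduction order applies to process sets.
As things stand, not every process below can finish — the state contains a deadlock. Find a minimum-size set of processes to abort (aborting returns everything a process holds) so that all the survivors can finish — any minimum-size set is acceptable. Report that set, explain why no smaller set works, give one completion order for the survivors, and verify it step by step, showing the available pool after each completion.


Abort W7 and W8.
Key observation: W9 had no path to completion before; after the abort of W7 and W8 ((2, 4) returned), step 2 is where it fits.
Minimality, checking each single-abort alternative: W9 alone leaves W7 blocked (short on R1); W1 alone leaves W9 blocked (short on R1); W7 alone leaves W9 blocked (short on R1); W4 alone leaves W9 blocked (short on R1); W8 alone leaves W9 blocked (short on R1).
The survivors complete as W4, W9, W1. Check, step by step (starting from the post-abort pool):
  pool = (3, 5)
  run W4 (needs (1, 2), free (3, 5)); after release of (0, 1) the pool is (3, 6)
  run W9 (needs (3, 1), free (3, 6)); after release of (1, 1) the pool is (4, 7)
  run W1 (needs (1, 0), free (4, 7)); after release of (0, 1) the pool is (4, 8)
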